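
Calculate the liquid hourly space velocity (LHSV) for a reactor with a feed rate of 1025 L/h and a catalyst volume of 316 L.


LHSV = volumetric feed rate / catalyst volume
= 1025 L/h / 316 L
= 3.244 h^-1

3.244 h^-1


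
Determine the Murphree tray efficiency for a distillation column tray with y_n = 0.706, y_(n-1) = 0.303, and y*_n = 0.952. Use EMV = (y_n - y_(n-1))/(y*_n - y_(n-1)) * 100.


Murphree vapor efficiency: EMV = (y_n - y_(n-1)) / (y*_n - y_(n-1)) * 100
EMV = (0.706 - 0.303) / (0.952 - 0.303) * 100 = 0.403 / 0.649 * 100 = 62.10

62.10 %


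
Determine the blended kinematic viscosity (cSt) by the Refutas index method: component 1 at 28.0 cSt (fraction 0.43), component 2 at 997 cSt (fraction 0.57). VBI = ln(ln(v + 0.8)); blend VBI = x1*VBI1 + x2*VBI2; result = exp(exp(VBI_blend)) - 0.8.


Refutas method: VBN_i = 14.534*ln(ln(visc_i + 0.8)) + 10.975, blended linearly by mass fraction; since VBN is linear in VBI_i = ln(ln(visc_i + 0.8)) and the fractions sum to 1, blend VBI directly: visc = exp(exp(VBI_blend)) - 0.8
VBI_1 = ln(ln(28.0 + 0.8)) = 1.21205
VBI_2 = ln(ln(997 + 0.8)) = 1.93233
VBI_blend = 0.43 * 1.21205 + 0.57 * 1.93233 = 1.62261
visc_blend = exp(exp(1.62261)) - 0.8 = 157.8

157.8 cSt


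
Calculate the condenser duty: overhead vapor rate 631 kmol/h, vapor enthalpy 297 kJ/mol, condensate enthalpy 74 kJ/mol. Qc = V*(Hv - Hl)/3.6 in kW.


Qc = 631 * (297 - 74) / 3.6 = 631 * 223 / 3.6 = 39090

39090 kW


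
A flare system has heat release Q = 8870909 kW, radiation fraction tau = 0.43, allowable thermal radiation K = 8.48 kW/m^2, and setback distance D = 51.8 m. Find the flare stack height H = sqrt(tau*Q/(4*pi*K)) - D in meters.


tau*Q/(4*pi*K) = 0.43 * 8870909 / (4 * pi * 8.48) = 35795.7
sqrt(35795.7) = 189.198
H = 189.198 - 51.8 = 137.4

137.4 m


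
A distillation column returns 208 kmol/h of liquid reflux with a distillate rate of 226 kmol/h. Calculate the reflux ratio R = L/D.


Reflux ratio definition: R = L / D (liquid returned / distillate withdrawn)
L = 208 kmol/h, D = 226 kmol/h
R = 208 / 226 = 0.9204

0.9204


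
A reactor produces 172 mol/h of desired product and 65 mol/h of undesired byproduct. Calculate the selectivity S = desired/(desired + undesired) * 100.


Selectivity = desired / (desired + undesired) * 100
Total products = 172 + 65 = 237 mol/h
S = 172 / 237 * 100
= 0.7257 * 100
= 72.57 %

72.57 %


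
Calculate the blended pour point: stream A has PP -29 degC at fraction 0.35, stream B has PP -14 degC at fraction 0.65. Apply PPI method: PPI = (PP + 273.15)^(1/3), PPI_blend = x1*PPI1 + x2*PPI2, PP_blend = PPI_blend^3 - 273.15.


PPI_1 = (-29 + 273.15)^(1/3) = 6.25008
PPI_2 = (-14 + 273.15)^(1/3) = 6.375541
PPI_blend = 0.35 * 6.25008 + 0.65 * 6.375541 = 6.33163
PP_blend = 6.33163^3 - 273.15 = 253.8321 - 273.15 = -19.32

-19.32 degC


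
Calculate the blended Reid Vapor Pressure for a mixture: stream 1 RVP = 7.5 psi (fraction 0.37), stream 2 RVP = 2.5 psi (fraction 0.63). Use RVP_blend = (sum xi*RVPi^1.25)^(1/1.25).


Chevron index: RVP_blend = (sum xi*RVPi^1.25)^(1/1.25)
RVP^1.25 terms: 0.37 * 7.5^1.25 + 0.63 * 2.5^1.25 = 6.57274
RVP_blend = 6.57274^(1/1.25) = 4.510

4.510 psi


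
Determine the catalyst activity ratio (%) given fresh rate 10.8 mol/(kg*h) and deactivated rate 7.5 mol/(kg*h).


Activity (%) = (rate_used / rate_fresh) * 100
rate_used = 7.5, rate_fresh = 10.8
= (7.5 / 10.8) * 100
= 0.6944 * 100 = 69.44

69.44 %


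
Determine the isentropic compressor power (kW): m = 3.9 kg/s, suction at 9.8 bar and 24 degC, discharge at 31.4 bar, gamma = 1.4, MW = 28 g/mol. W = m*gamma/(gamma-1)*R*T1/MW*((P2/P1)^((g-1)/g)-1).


Isentropic work: W = m*(gamma/(gamma-1))*(R*T1/MW)*((P2/P1)^((gamma-1)/gamma) - 1)
T1 = 24 + 273.15 = 297.15 K
Pressure ratio = 31.4 / 9.8 = 3.20408
Exponent = (1.4 - 1)/1.4 = 0.285714
(P2/P1)^exp - 1 = 3.20408^0.285714 - 1 = 0.394718
W = 3.9 * 1.4 / 0.4 * 8.314 * 297.15 / 28 * 0.394718 = 475.4

475.4 kW


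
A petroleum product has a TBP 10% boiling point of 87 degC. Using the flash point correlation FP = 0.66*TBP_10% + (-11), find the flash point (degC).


FP = 0.66 * 87 + (-11) = 46.42

46.42 degC


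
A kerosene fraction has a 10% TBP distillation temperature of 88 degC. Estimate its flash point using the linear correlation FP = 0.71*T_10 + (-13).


FP = 0.71 * 88 + (-13) = 49.48

49.48 degC


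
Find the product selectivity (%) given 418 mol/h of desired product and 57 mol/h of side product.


Selectivity = desired / (desired + undesired) * 100
Total products = 418 + 57 = 475 mol/h
S = 418 / 475 * 100
= 0.8800 * 100
= 88.00 %

88.00 %


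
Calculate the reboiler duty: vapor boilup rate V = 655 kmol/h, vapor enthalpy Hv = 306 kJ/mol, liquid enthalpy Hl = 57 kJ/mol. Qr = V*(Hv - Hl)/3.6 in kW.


Qr = 655 * (306 - 57) / 3.6 = 655 * 249 / 3.6 = 45300

45300 kW


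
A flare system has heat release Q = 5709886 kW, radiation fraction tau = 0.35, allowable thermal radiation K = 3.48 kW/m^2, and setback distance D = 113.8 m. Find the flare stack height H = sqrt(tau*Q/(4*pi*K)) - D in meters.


tau*Q/(4*pi*K) = 0.35 * 5709886 / (4 * pi * 3.48) = 45699
sqrt(45699) = 213.773
H = 213.773 - 113.8 = 99.97

99.97 m


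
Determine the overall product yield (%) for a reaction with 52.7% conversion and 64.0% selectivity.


Overall yield = conversion (%) * selectivity (%) / 100
Conversion = 52.7%, Selectivity = 64.0%
Y = 52.7 * 64.0 / 100
= 33.728 %

33.728 %


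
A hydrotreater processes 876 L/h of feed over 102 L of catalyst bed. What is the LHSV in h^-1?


LHSV = volumetric feed rate / catalyst volume
= 876 L/h / 102 L
= 8.588 h^-1

8.588 h^-1


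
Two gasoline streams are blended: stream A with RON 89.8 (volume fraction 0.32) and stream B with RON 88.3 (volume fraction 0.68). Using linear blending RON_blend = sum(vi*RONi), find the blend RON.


Linear blending: RON_blend = sum(vi * RONi)
Contribution 1: 0.32 * 89.8 = 28.736
Contribution 2: 0.68 * 88.3 = 60.044
RON_blend = 28.736 + 60.044 = 88.78

88.78


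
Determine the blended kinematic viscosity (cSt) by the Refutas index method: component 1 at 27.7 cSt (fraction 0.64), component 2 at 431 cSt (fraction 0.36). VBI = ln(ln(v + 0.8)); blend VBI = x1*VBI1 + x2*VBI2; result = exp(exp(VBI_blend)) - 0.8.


Refutas method: VBN_i = 14.534*ln(ln(visc_i + 0.8)) + 10.975, blended linearly by mass fraction; since VBN is linear in VBI_i = ln(ln(visc_i + 0.8)) and the fractions sum to 1, blend VBI directly: visc = exp(exp(VBI_blend)) - 0.8
VBI_1 = ln(ln(27.7 + 0.8)) = 1.20893
VBI_2 = ln(ln(431 + 0.8)) = 1.80302
VBI_blend = 0.64 * 1.20893 + 0.36 * 1.80302 = 1.4228
visc_blend = exp(exp(1.4228)) - 0.8 = 62.55

62.55 cSt


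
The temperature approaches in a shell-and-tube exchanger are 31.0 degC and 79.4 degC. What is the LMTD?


LMTD = (dT1 - dT2) / ln(dT1/dT2)
= (31.0 - 79.4) / ln(31.0 / 79.4) = -48.4 / -0.940511 = 51.46

51.46 degC


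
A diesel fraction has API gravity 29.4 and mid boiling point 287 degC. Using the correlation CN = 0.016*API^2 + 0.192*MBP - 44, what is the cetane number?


CN = 0.016 * 29.4^2 + 0.192 * 287 - 44
CN = 13.82976 + 55.104 - 44 = 24.93376

24.93376


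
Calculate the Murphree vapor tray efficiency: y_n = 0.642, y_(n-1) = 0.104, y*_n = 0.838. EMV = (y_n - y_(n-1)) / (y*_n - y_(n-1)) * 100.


Murphree vapor efficiency: EMV = (y_n - y_(n-1)) / (y*_n - y_(n-1)) * 100
EMV = (0.642 - 0.104) / (0.838 - 0.104) * 100 = 0.538 / 0.734 * 100 = 73.30

73.30 %


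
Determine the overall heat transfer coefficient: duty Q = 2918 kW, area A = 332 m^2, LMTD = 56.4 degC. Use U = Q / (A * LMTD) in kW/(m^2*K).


From Q = U*A*LMTD, U = Q / (A * LMTD)
U = 2918 / (332 * 56.4) = 2918 / 18724.8 = 0.1558

0.1558 kW/(m^2*K)


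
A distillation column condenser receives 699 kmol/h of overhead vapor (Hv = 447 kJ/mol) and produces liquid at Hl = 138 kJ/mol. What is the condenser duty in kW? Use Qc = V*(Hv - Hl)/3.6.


Qc = 699 * (447 - 138) / 3.6 = 699 * 309 / 3.6 = 60000

60000 kW


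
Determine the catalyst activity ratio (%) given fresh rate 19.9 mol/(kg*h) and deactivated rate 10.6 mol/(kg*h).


Activity (%) = (rate_used / rate_fresh) * 100
rate_used = 10.6, rate_fresh = 19.9
= (10.6 / 19.9) * 100
= 0.5327 * 100 = 53.27

53.27 %


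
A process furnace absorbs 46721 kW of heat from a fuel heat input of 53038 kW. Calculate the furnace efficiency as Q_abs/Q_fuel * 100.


Furnace efficiency = Q_absorbed / Q_fuel * 100
= 46721 / 53038 * 100 = 88.09

88.09 %


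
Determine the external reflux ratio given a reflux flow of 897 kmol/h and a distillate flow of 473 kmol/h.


Reflux ratio definition: R = L / D (liquid returned / distillate withdrawn)
L = 897 kmol/h, D = 473 kmol/h
R = 897 / 473 = 1.896

1.896


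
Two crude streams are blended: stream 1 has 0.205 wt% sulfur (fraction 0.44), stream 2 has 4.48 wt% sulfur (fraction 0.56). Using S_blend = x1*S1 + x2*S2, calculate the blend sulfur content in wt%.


Linear sulfur blending: S_blend = x1*S1 + x2*S2
Contribution 1: 0.44 * 0.205 = 0.0902 wt%
Contribution 2: 0.56 * 4.48 = 2.5088 wt%
S_blend = 0.0902 + 2.5088 = 2.599

2.599 wt%


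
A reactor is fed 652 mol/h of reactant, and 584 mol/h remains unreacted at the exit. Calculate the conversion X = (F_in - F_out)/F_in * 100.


X = (F_in - F_out) / F_in * 100
Moles reacted = 652 - 584 = 68
X = 68 / 652 * 100
= 0.1043 * 100
= 10.43 %

10.43 %


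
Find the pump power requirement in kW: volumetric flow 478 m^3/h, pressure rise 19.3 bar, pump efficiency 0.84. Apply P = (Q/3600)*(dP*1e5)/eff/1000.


Q = 478 / 3600 = 0.132778 m^3/s
P = 0.132778 * (19.3 * 1e5) / 0.84 / 1000 = 305.1

305.1 kW


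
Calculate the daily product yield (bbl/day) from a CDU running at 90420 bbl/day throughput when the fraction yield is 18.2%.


Crude throughput = 90420 bbl/day
Fraction yield = 18.2%
yield = throughput * fraction / 100
yield = 90420 * 18.2 / 100 = 16456.44

16456.44 bbl/day


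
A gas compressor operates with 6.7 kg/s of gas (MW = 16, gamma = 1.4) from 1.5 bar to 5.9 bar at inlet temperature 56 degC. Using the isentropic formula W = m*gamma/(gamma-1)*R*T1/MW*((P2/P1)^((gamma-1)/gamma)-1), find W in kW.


Isentropic work: W = m*(gamma/(gamma-1))*(R*T1/MW)*((P2/P1)^((gamma-1)/gamma) - 1)
T1 = 56 + 273.15 = 329.15 K
Pressure ratio = 5.9 / 1.5 = 3.93333
Exponent = (1.4 - 1)/1.4 = 0.285714
(P2/P1)^exp - 1 = 3.93333^0.285714 - 1 = 0.478875
W = 6.7 * 1.4 / 0.4 * 8.314 * 329.15 / 16 * 0.478875 = 1921

1921 kW


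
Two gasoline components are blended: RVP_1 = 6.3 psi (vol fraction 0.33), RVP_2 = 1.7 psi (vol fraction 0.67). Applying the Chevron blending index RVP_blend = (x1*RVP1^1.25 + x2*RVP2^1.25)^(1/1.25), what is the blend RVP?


Chevron index: RVP_blend = (sum xi*RVPi^1.25)^(1/1.25)
RVP^1.25 terms: 0.33 * 6.3^1.25 + 0.67 * 1.7^1.25 = 4.59432
RVP_blend = 4.59432^(1/1.25) = 3.387

3.387 psi


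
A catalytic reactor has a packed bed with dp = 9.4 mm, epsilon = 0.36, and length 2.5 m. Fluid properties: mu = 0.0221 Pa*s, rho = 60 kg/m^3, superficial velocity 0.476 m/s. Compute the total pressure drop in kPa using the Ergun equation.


dp = 9.4 mm = 0.0094 m
Viscous term = 150*0.0221*0.476*(1-0.36)^2 / (0.0094^2*0.36^3) = 156779
Inertial term = 1.75*60*0.476^2*(1-0.36) / (0.0094*0.36^3) = 34717.5
dP/L = 156779 + 34717.5 = 191496 Pa/m
dP = 191496 * 2.5 / 1000 = 478.7 kPa

478.7 kPa


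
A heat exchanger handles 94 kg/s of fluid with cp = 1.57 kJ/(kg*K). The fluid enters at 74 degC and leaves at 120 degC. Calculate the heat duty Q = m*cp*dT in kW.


Q = m_dot * cp * delta_T
delta_T = 120 - 74 = 46 K
Q = 94 * 1.57 * 46
= 147.58 * 46
= 6788.68 kW

6788.68 kW


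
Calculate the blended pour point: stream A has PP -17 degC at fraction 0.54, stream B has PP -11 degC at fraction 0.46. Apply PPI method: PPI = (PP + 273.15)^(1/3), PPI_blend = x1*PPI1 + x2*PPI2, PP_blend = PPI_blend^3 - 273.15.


PPI_1 = (-17 + 273.15)^(1/3) = 6.350844
PPI_2 = (-11 + 273.15)^(1/3) = 6.400049
PPI_blend = 0.54 * 6.350844 + 0.46 * 6.400049 = 6.373478
PP_blend = 6.373478^3 - 273.15 = 258.8985 - 273.15 = -14.25

-14.25 degC


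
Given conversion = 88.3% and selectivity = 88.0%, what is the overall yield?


Overall yield = conversion (%) * selectivity (%) / 100
Conversion = 88.3%, Selectivity = 88.0%
Y = 88.3 * 88.0 / 100
= 77.704 %

77.704 %


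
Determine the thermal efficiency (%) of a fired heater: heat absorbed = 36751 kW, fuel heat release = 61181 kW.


Furnace efficiency = Q_absorbed / Q_fuel * 100
= 36751 / 61181 * 100 = 60.07

60.07 %


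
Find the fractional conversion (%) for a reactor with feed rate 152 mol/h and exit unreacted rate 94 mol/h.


X = (F_in - F_out) / F_in * 100
Moles reacted = 152 - 94 = 58
X = 58 / 152 * 100
= 0.3816 * 100
= 38.16 %

38.16 %


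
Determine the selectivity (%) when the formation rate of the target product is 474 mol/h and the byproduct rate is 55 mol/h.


Selectivity = desired / (desired + undesired) * 100
Total products = 474 + 55 = 529 mol/h
S = 474 / 529 * 100
= 0.8960 * 100
= 89.60 %

89.60 %


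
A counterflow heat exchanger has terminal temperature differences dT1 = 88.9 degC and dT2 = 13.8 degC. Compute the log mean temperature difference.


LMTD = (dT1 - dT2) / ln(dT1/dT2)
= (88.9 - 13.8) / ln(88.9 / 13.8) = 75.1 / 1.86284 = 40.31

40.31 degC


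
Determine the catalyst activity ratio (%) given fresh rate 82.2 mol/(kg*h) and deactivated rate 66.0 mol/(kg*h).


Activity (%) = (rate_used / rate_fresh) * 100
rate_used = 66.0, rate_fresh = 82.2
= (66.0 / 82.2) * 100
= 0.8029 * 100 = 80.29

80.29 %


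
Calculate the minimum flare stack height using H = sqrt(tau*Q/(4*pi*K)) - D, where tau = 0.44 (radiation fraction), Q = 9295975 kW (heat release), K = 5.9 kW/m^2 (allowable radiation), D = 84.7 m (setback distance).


tau*Q/(4*pi*K) = 0.44 * 9295975 / (4 * pi * 5.9) = 55167.8
sqrt(55167.8) = 234.878
H = 234.878 - 84.7 = 150.2

150.2 m


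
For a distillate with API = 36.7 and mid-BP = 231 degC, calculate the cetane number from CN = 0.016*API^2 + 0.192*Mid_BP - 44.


CN = 0.016 * 36.7^2 + 0.192 * 231 - 44
CN = 21.55024 + 44.352 - 44 = 21.90224

21.90224


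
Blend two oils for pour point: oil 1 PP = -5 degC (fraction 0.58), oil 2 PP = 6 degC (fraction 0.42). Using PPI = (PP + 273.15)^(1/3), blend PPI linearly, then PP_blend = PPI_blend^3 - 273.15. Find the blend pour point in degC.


PPI_1 = (-5 + 273.15)^(1/3) = 6.448508
PPI_2 = (6 + 273.15)^(1/3) = 6.535506
PPI_blend = 0.58 * 6.448508 + 0.42 * 6.535506 = 6.485047
PP_blend = 6.485047^3 - 273.15 = 272.7341 - 273.15 = -0.42

-0.42 degC


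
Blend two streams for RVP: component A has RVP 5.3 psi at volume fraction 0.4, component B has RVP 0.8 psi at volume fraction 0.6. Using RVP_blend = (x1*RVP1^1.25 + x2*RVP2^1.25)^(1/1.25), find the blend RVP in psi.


Chevron index: RVP_blend = (sum xi*RVPi^1.25)^(1/1.25)
RVP^1.25 terms: 0.4 * 5.3^1.25 + 0.6 * 0.8^1.25 = 3.67061
RVP_blend = 3.67061^(1/1.25) = 2.830

2.830 psi


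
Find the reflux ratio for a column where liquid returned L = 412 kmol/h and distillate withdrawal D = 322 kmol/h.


Reflux ratio definition: R = L / D (liquid returned / distillate withdrawn)
L = 412 kmol/h, D = 322 kmol/h
R = 412 / 322 = 1.280

1.280


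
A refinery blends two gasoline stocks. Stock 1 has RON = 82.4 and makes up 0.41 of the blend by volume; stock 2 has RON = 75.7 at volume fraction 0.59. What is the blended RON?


Linear blending: RON_blend = sum(vi * RONi)
Contribution 1: 0.41 * 82.4 = 33.784
Contribution 2: 0.59 * 75.7 = 44.663
RON_blend = 33.784 + 44.663 = 78.447

78.447


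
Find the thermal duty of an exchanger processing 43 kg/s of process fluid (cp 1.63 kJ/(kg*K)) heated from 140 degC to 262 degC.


Q = m_dot * cp * delta_T
delta_T = 262 - 140 = 122 K
Q = 43 * 1.63 * 122
= 70.09 * 122
= 8550.98 kW

8550.98 kW


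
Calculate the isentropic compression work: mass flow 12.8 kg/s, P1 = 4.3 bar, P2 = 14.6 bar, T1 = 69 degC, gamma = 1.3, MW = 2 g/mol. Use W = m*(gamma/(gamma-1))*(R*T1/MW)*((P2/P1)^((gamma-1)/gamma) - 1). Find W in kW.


Isentropic work: W = m*(gamma/(gamma-1))*(R*T1/MW)*((P2/P1)^((gamma-1)/gamma) - 1)
T1 = 69 + 273.15 = 342.15 K
Pressure ratio = 14.6 / 4.3 = 3.39535
Exponent = (1.3 - 1)/1.3 = 0.230769
(P2/P1)^exp - 1 = 3.39535^0.230769 - 1 = 0.325903
W = 12.8 * 1.3 / 0.3 * 8.314 * 342.15 / 2 * 0.325903 = 25710

25710 kW


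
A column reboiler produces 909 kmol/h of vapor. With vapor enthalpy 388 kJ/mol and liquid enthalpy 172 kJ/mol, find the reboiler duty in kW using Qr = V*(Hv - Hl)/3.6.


Qr = 909 * (388 - 172) / 3.6 = 909 * 216 / 3.6 = 54540

54540 kW


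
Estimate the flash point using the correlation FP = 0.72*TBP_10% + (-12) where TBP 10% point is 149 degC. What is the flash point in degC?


FP = 0.72 * 149 + (-12) = 95.28

95.28 degC


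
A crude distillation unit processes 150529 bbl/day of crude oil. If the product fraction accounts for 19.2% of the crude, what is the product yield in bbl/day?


Crude throughput = 150529 bbl/day
Fraction yield = 19.2%
yield = throughput * fraction / 100
yield = 150529 * 19.2 / 100 = 28901.568

28901.568 bbl/day


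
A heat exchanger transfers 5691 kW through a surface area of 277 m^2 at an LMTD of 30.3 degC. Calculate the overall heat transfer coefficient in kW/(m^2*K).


From Q = U*A*LMTD, U = Q / (A * LMTD)
U = 5691 / (277 * 30.3) = 5691 / 8393.1 = 0.6781

0.6781 kW/(m^2*K)


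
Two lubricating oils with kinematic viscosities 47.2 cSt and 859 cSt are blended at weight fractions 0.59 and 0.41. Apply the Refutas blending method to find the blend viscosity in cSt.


Refutas method: VBN_i = 14.534*ln(ln(visc_i + 0.8)) + 10.975, blended linearly by mass fraction; since VBN is linear in VBI_i = ln(ln(visc_i + 0.8)) and the fractions sum to 1, blend VBI directly: visc = exp(exp(VBI_blend)) - 0.8
VBI_1 = ln(ln(47.2 + 0.8)) = 1.35356
VBI_2 = ln(ln(859 + 0.8)) = 1.91053
VBI_blend = 0.59 * 1.35356 + 0.41 * 1.91053 = 1.58192
visc_blend = exp(exp(1.58192)) - 0.8 = 128.8

128.8 cSt


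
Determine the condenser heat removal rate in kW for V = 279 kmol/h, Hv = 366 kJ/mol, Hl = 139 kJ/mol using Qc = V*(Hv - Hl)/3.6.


Qc = 279 * (366 - 139) / 3.6 = 279 * 227 / 3.6 = 17590

17590 kW


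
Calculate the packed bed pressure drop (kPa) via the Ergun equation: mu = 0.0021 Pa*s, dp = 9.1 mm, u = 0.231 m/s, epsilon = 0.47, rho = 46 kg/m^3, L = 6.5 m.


dp = 9.1 mm = 0.0091 m
Viscous term = 150*0.0021*0.231*(1-0.47)^2 / (0.0091^2*0.47^3) = 2377.38
Inertial term = 1.75*46*0.231^2*(1-0.47) / (0.0091*0.47^3) = 2409.69
dP/L = 2377.38 + 2409.69 = 4787.07 Pa/m
dP = 4787.07 * 6.5 / 1000 = 31.12 kPa

31.12 kPa


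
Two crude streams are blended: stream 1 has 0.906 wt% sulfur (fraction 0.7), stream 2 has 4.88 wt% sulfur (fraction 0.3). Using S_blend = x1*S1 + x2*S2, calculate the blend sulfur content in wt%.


Linear sulfur blending: S_blend = x1*S1 + x2*S2
Contribution 1: 0.7 * 0.906 = 0.6342 wt%
Contribution 2: 0.3 * 4.88 = 1.464 wt%
S_blend = 0.6342 + 1.464 = 2.0982

2.0982 wt%


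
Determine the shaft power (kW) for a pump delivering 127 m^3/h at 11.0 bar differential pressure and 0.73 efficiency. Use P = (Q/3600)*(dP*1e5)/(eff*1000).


Q = 127 / 3600 = 0.0352778 m^3/s
P = 0.0352778 * (11.0 * 1e5) / 0.73 / 1000 = 53.16

53.16 kW


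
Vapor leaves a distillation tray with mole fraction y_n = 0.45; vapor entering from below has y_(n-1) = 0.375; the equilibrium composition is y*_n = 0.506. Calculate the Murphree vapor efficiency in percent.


Murphree vapor efficiency: EMV = (y_n - y_(n-1)) / (y*_n - y_(n-1)) * 100
EMV = (0.45 - 0.375) / (0.506 - 0.375) * 100 = 0.075 / 0.131 * 100 = 57.25

57.25 %


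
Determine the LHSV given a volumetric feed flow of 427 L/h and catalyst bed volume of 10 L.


LHSV = volumetric feed rate / catalyst volume
= 427 L/h / 10 L
= 42.70 h^-1

42.70 h^-1


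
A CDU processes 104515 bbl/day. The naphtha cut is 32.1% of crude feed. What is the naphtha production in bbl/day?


Crude throughput = 104515 bbl/day
Fraction yield = 32.1%
yield = throughput * fraction / 100
yield = 104515 * 32.1 / 100 = 33549.315

33549.315 bbl/day


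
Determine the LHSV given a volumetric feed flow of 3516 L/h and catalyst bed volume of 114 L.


LHSV = volumetric feed rate / catalyst volume
= 3516 L/h / 114 L
= 30.84 h^-1

30.84 h^-1


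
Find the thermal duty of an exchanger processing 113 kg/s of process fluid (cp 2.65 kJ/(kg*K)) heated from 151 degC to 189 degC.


Q = m_dot * cp * delta_T
delta_T = 189 - 151 = 38 K
Q = 113 * 2.65 * 38
= 299.45 * 38
= 11379.1 kW

11379.1 kW


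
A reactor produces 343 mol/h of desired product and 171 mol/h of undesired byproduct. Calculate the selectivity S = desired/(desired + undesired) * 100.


Selectivity = desired / (desired + undesired) * 100
Total products = 343 + 171 = 514 mol/h
S = 343 / 514 * 100
= 0.6673 * 100
= 66.73 %

66.73 %


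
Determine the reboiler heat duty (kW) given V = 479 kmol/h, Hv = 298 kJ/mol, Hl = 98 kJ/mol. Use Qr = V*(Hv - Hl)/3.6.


Qr = 479 * (298 - 98) / 3.6 = 479 * 200 / 3.6 = 26610

26610 kW


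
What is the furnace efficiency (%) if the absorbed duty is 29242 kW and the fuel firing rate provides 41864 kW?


Furnace efficiency = Q_absorbed / Q_fuel * 100
= 29242 / 41864 * 100 = 69.85

69.85 %


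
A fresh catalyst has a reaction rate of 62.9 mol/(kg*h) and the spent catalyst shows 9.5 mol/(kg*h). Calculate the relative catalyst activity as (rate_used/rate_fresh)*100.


Activity (%) = (rate_used / rate_fresh) * 100
rate_used = 9.5, rate_fresh = 62.9
= (9.5 / 62.9) * 100
= 0.1510 * 100 = 15.10

15.10 %


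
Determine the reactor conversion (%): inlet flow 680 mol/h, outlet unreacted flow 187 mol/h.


X = (F_in - F_out) / F_in * 100
Moles reacted = 680 - 187 = 493
X = 493 / 680 * 100
= 0.7250 * 100
= 72.50 %

72.50 %


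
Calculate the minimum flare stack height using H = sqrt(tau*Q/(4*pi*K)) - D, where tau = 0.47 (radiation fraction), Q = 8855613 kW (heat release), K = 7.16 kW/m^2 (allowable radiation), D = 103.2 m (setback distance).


tau*Q/(4*pi*K) = 0.47 * 8855613 / (4 * pi * 7.16) = 46258.7
sqrt(46258.7) = 215.078
H = 215.078 - 103.2 = 111.9

111.9 m


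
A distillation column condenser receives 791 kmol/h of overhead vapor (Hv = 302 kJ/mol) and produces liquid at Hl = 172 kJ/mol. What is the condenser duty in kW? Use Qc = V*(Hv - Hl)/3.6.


Qc = 791 * (302 - 172) / 3.6 = 791 * 130 / 3.6 = 28560

28560 kW


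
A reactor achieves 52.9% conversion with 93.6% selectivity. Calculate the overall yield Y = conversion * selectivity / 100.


Overall yield = conversion (%) * selectivity (%) / 100
Conversion = 52.9%, Selectivity = 93.6%
Y = 52.9 * 93.6 / 100
= 49.5144 %

49.5144 %


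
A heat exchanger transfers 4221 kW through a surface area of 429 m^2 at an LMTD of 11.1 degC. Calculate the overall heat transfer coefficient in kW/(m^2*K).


From Q = U*A*LMTD, U = Q / (A * LMTD)
U = 4221 / (429 * 11.1) = 4221 / 4761.9 = 0.8864

0.8864 kW/(m^2*K)


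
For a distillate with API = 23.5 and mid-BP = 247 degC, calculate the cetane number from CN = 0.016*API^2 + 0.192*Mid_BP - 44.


CN = 0.016 * 23.5^2 + 0.192 * 247 - 44
CN = 8.836 + 47.424 - 44 = 12.26

12.26


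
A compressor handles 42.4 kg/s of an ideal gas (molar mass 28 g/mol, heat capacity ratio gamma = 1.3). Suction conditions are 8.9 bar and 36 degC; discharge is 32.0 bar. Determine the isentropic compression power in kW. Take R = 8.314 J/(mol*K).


Isentropic work: W = m*(gamma/(gamma-1))*(R*T1/MW)*((P2/P1)^((gamma-1)/gamma) - 1)
T1 = 36 + 273.15 = 309.15 K
Pressure ratio = 32.0 / 8.9 = 3.59551
Exponent = (1.3 - 1)/1.3 = 0.230769
(P2/P1)^exp - 1 = 3.59551^0.230769 - 1 = 0.343545
W = 42.4 * 1.3 / 0.3 * 8.314 * 309.15 / 28 * 0.343545 = 5794

5794 kW


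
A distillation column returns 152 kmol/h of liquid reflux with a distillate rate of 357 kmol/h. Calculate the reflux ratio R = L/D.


Reflux ratio definition: R = L / D (liquid returned / distillate withdrawn)
L = 152 kmol/h, D = 357 kmol/h
R = 152 / 357 = 0.4258

0.4258


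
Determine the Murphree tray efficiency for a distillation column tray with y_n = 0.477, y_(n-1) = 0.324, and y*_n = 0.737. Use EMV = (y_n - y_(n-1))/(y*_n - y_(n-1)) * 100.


Murphree vapor efficiency: EMV = (y_n - y_(n-1)) / (y*_n - y_(n-1)) * 100
EMV = (0.477 - 0.324) / (0.737 - 0.324) * 100 = 0.153 / 0.413 * 100 = 37.05

37.05 %


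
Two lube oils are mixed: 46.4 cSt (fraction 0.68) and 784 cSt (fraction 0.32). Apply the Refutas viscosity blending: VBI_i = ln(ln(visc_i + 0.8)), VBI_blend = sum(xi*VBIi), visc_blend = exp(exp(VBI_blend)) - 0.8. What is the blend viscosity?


Refutas method: VBN_i = 14.534*ln(ln(visc_i + 0.8)) + 10.975, blended linearly by mass fraction; since VBN is linear in VBI_i = ln(ln(visc_i + 0.8)) and the fractions sum to 1, blend VBI directly: visc = exp(exp(VBI_blend)) - 0.8
VBI_1 = ln(ln(46.4 + 0.8)) = 1.34921
VBI_2 = ln(ln(784 + 0.8)) = 1.89693
VBI_blend = 0.68 * 1.34921 + 0.32 * 1.89693 = 1.52448
visc_blend = exp(exp(1.52448)) - 0.8 = 97.97

97.97 cSt


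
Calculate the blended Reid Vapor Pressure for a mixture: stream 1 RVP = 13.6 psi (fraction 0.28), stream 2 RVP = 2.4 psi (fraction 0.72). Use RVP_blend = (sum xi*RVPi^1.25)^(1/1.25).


Chevron index: RVP_blend = (sum xi*RVPi^1.25)^(1/1.25)
RVP^1.25 terms: 0.28 * 13.6^1.25 + 0.72 * 2.4^1.25 = 9.46355
RVP_blend = 9.46355^(1/1.25) = 6.037

6.037 psi


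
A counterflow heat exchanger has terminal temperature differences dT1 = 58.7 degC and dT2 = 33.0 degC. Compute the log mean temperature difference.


LMTD = (dT1 - dT2) / ln(dT1/dT2)
= (58.7 - 33.0) / ln(58.7 / 33.0) = 25.7 / 0.575932 = 44.62

44.62 degC


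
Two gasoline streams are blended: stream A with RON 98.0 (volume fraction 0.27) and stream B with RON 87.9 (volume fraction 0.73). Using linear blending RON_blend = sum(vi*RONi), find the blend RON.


Linear blending: RON_blend = sum(vi * RONi)
Contribution 1: 0.27 * 98.0 = 26.46
Contribution 2: 0.73 * 87.9 = 64.167
RON_blend = 26.46 + 64.167 = 90.627

90.627


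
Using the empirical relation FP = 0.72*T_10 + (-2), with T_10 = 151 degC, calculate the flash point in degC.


FP = 0.72 * 151 + (-2) = 106.72

106.72 degC


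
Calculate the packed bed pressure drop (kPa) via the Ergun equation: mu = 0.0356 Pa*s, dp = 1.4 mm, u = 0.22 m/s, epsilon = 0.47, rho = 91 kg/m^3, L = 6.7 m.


dp = 1.4 mm = 0.0014 m
Viscous term = 150*0.0356*0.22*(1-0.47)^2 / (0.0014^2*0.47^3) = 1621680
Inertial term = 1.75*91*0.22^2*(1-0.47) / (0.0014*0.47^3) = 28104.7
dP/L = 1621680 + 28104.7 = 1649780 Pa/m
dP = 1649780 * 6.7 / 1000 = 11050 kPa

11050 kPa


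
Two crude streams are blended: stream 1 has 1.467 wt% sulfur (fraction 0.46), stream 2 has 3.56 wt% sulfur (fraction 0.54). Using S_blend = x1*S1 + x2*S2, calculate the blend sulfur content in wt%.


Linear sulfur blending: S_blend = x1*S1 + x2*S2
Contribution 1: 0.46 * 1.467 = 0.67482 wt%
Contribution 2: 0.54 * 3.56 = 1.9224 wt%
S_blend = 0.67482 + 1.9224 = 2.59722

2.59722 wt%


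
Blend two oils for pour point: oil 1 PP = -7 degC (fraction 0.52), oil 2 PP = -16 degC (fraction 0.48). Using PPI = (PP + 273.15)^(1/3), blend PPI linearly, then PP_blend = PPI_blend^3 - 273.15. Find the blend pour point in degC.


PPI_1 = (-7 + 273.15)^(1/3) = 6.432436
PPI_2 = (-16 + 273.15)^(1/3) = 6.359098
PPI_blend = 0.52 * 6.432436 + 0.48 * 6.359098 = 6.397234
PP_blend = 6.397234^3 - 273.15 = 261.8043 - 273.15 = -11.35

-11.35 degC


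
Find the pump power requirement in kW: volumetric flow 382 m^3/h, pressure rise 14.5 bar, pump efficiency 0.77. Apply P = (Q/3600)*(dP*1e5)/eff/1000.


Q = 382 / 3600 = 0.106111 m^3/s
P = 0.106111 * (14.5 * 1e5) / 0.77 / 1000 = 199.8

199.8 kW


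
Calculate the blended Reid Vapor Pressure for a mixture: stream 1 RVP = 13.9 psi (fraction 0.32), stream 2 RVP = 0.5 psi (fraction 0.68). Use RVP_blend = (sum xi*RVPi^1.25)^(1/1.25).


Chevron index: RVP_blend = (sum xi*RVPi^1.25)^(1/1.25)
RVP^1.25 terms: 0.32 * 13.9^1.25 + 0.68 * 0.5^1.25 = 8.87443
RVP_blend = 8.87443^(1/1.25) = 5.735

5.735 psi


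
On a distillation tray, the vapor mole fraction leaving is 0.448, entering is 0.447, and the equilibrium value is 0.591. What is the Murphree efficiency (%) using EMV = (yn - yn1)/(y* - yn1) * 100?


Murphree vapor efficiency: EMV = (y_n - y_(n-1)) / (y*_n - y_(n-1)) * 100
EMV = (0.448 - 0.447) / (0.591 - 0.447) * 100 = 0.001 / 0.144 * 100 = 0.6944

0.6944 %


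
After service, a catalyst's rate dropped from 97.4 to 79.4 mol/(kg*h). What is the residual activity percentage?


Activity (%) = (rate_used / rate_fresh) * 100
rate_used = 79.4, rate_fresh = 97.4
= (79.4 / 97.4) * 100
= 0.8152 * 100 = 81.52

81.52 %


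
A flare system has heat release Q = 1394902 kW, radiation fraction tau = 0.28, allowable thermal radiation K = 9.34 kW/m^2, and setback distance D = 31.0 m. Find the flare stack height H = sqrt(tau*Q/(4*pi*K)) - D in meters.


tau*Q/(4*pi*K) = 0.28 * 1394902 / (4 * pi * 9.34) = 3327.71
sqrt(3327.71) = 57.6863
H = 57.6863 - 31.0 = 26.69

26.69 m


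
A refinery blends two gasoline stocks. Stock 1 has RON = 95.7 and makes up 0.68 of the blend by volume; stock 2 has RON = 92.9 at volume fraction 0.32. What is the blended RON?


Linear blending: RON_blend = sum(vi * RONi)
Contribution 1: 0.68 * 95.7 = 65.076
Contribution 2: 0.32 * 92.9 = 29.728
RON_blend = 65.076 + 29.728 = 94.804

94.804


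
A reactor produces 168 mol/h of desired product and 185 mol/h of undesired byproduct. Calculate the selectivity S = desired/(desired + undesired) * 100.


Selectivity = desired / (desired + undesired) * 100
Total products = 168 + 185 = 353 mol/h
S = 168 / 353 * 100
= 0.4759 * 100
= 47.59 %

47.59 %


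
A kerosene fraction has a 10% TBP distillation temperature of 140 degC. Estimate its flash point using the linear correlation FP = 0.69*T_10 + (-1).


FP = 0.69 * 140 + (-1) = 95.6

95.6 degC


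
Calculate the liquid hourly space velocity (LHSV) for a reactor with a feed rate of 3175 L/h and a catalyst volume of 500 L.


LHSV = volumetric feed rate / catalyst volume
= 3175 L/h / 500 L
= 6.350 h^-1

6.350 h^-1


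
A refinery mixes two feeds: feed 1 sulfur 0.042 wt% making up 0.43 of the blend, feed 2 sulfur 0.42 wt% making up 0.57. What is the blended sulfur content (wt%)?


Linear sulfur blending: S_blend = x1*S1 + x2*S2
Contribution 1: 0.43 * 0.042 = 0.01806 wt%
Contribution 2: 0.57 * 0.42 = 0.2394 wt%
S_blend = 0.01806 + 0.2394 = 0.25746

0.25746 wt%


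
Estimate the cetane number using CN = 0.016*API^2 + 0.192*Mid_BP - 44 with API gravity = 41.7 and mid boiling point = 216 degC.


CN = 0.016 * 41.7^2 + 0.192 * 216 - 44
CN = 27.82224 + 41.472 - 44 = 25.29424

25.29424


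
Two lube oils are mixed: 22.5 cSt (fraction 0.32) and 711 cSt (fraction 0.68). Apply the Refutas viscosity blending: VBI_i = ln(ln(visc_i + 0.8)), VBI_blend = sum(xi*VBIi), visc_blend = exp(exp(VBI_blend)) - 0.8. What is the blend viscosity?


Refutas method: VBN_i = 14.534*ln(ln(visc_i + 0.8)) + 10.975, blended linearly by mass fraction; since VBN is linear in VBI_i = ln(ln(visc_i + 0.8)) and the fractions sum to 1, blend VBI directly: visc = exp(exp(VBI_blend)) - 0.8
VBI_1 = ln(ln(22.5 + 0.8)) = 1.14691
VBI_2 = ln(ln(711 + 0.8)) = 1.88218
VBI_blend = 0.32 * 1.14691 + 0.68 * 1.88218 = 1.64689
visc_blend = exp(exp(1.64689)) - 0.8 = 178.8

178.8 cSt


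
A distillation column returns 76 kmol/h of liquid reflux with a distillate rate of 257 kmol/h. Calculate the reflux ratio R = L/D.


Reflux ratio definition: R = L / D (liquid returned / distillate withdrawn)
L = 76 kmol/h, D = 257 kmol/h
R = 76 / 257 = 0.2957

0.2957


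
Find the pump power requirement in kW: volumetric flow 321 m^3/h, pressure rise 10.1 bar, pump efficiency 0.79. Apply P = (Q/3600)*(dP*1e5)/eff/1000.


Q = 321 / 3600 = 0.0891667 m^3/s
P = 0.0891667 * (10.1 * 1e5) / 0.79 / 1000 = 114.0

114.0 kW


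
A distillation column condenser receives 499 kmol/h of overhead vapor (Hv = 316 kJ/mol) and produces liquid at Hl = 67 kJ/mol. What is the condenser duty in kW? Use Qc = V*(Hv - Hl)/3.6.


Qc = 499 * (316 - 67) / 3.6 = 499 * 249 / 3.6 = 34510

34510 kW


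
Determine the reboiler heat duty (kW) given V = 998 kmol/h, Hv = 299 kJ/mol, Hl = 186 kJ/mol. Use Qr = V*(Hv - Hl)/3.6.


Qr = 998 * (299 - 186) / 3.6 = 998 * 113 / 3.6 = 31330

31330 kW


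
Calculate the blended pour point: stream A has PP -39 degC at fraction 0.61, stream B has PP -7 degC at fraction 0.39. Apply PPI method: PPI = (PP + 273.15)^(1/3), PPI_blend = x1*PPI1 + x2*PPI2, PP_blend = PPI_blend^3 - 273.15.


PPI_1 = (-39 + 273.15)^(1/3) = 6.163557
PPI_2 = (-7 + 273.15)^(1/3) = 6.432436
PPI_blend = 0.61 * 6.163557 + 0.39 * 6.432436 = 6.26842
PP_blend = 6.26842^3 - 273.15 = 246.3056 - 273.15 = -26.84

-26.84 degC


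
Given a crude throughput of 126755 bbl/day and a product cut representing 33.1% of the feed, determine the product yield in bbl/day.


Crude throughput = 126755 bbl/day
Fraction yield = 33.1%
yield = throughput * fraction / 100
yield = 126755 * 33.1 / 100 = 41955.905

41955.905 bbl/day


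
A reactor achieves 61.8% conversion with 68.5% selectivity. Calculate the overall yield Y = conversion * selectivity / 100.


Overall yield = conversion (%) * selectivity (%) / 100
Conversion = 61.8%, Selectivity = 68.5%
Y = 61.8 * 68.5 / 100
= 42.333 %

42.333 %


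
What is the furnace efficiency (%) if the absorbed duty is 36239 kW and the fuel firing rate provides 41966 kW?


Furnace efficiency = Q_absorbed / Q_fuel * 100
= 36239 / 41966 * 100 = 86.35

86.35 %


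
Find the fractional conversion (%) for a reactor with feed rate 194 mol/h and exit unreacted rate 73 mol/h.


X = (F_in - F_out) / F_in * 100
Moles reacted = 194 - 73 = 121
X = 121 / 194 * 100
= 0.6237 * 100
= 62.37 %

62.37 %


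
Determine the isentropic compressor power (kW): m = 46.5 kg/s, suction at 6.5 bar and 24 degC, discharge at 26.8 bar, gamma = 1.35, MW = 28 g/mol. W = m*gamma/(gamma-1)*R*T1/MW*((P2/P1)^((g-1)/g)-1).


Isentropic work: W = m*(gamma/(gamma-1))*(R*T1/MW)*((P2/P1)^((gamma-1)/gamma) - 1)
T1 = 24 + 273.15 = 297.15 K
Pressure ratio = 26.8 / 6.5 = 4.12308
Exponent = (1.35 - 1)/1.35 = 0.259259
(P2/P1)^exp - 1 = 4.12308^0.259259 - 1 = 0.443783
W = 46.5 * 1.35 / 0.35 * 8.314 * 297.15 / 28 * 0.443783 = 7023

7023 kW


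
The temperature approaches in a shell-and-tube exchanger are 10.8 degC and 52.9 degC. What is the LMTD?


LMTD = (dT1 - dT2) / ln(dT1/dT2)
= (10.8 - 52.9) / ln(10.8 / 52.9) = -42.1 / -1.58886 = 26.50

26.50 degC


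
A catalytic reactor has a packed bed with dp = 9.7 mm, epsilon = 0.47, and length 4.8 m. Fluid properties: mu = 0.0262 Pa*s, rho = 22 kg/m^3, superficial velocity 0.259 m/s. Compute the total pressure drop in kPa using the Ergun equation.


dp = 9.7 mm = 0.0097 m
Viscous term = 150*0.0262*0.259*(1-0.47)^2 / (0.0097^2*0.47^3) = 29268.9
Inertial term = 1.75*22*0.259^2*(1-0.47) / (0.0097*0.47^3) = 1359.16
dP/L = 29268.9 + 1359.16 = 30628.1 Pa/m
dP = 30628.1 * 4.8 / 1000 = 147.0 kPa

147.0 kPa


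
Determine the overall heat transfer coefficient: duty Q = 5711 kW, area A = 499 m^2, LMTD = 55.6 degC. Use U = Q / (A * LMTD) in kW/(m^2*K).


From Q = U*A*LMTD, U = Q / (A * LMTD)
U = 5711 / (499 * 55.6) = 5711 / 27744.4 = 0.2058

0.2058 kW/(m^2*K)


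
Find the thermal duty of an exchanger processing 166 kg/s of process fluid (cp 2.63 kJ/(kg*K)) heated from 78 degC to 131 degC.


Q = m_dot * cp * delta_T
delta_T = 131 - 78 = 53 K
Q = 166 * 2.63 * 53
= 436.58 * 53
= 23138.74 kW

23138.74 kW


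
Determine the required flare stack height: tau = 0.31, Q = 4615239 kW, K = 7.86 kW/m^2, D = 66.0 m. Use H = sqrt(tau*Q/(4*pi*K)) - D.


tau*Q/(4*pi*K) = 0.31 * 4615239 / (4 * pi * 7.86) = 14485.2
sqrt(14485.2) = 120.354
H = 120.354 - 66.0 = 54.35

54.35 m


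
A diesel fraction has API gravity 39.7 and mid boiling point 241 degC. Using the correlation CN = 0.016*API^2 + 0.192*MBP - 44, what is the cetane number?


CN = 0.016 * 39.7^2 + 0.192 * 241 - 44
CN = 25.21744 + 46.272 - 44 = 27.48944

27.48944


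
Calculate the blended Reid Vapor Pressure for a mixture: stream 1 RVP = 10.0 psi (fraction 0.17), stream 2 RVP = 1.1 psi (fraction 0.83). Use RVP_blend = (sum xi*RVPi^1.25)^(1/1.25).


Chevron index: RVP_blend = (sum xi*RVPi^1.25)^(1/1.25)
RVP^1.25 terms: 0.17 * 10.0^1.25 + 0.83 * 1.1^1.25 = 3.95809
RVP_blend = 3.95809^(1/1.25) = 3.006

3.006 psi


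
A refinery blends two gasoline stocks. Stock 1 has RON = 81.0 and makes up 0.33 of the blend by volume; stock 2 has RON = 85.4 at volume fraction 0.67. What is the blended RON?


Linear blending: RON_blend = sum(vi * RONi)
Contribution 1: 0.33 * 81.0 = 26.73
Contribution 2: 0.67 * 85.4 = 57.218
RON_blend = 26.73 + 57.218 = 83.948

83.948


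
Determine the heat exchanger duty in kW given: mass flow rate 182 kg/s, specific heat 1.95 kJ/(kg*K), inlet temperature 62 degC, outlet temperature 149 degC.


Q = m_dot * cp * delta_T
delta_T = 149 - 62 = 87 K
Q = 182 * 1.95 * 87
= 354.9 * 87
= 30876.3 kW

30876.3 kW


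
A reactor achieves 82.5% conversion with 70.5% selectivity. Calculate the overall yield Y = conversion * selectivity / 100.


Overall yield = conversion (%) * selectivity (%) / 100
Conversion = 82.5%, Selectivity = 70.5%
Y = 82.5 * 70.5 / 100
= 58.1625 %

58.1625 %


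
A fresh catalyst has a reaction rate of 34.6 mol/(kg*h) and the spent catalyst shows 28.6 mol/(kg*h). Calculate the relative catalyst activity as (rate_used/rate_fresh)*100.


Activity (%) = (rate_used / rate_fresh) * 100
rate_used = 28.6, rate_fresh = 34.6
= (28.6 / 34.6) * 100
= 0.8266 * 100 = 82.66

82.66 %


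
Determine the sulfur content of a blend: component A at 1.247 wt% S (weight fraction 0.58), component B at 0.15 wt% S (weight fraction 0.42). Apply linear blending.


Linear sulfur blending: S_blend = x1*S1 + x2*S2
Contribution 1: 0.58 * 1.247 = 0.72326 wt%
Contribution 2: 0.42 * 0.15 = 0.063 wt%
S_blend = 0.72326 + 0.063 = 0.78626

0.78626 wt%


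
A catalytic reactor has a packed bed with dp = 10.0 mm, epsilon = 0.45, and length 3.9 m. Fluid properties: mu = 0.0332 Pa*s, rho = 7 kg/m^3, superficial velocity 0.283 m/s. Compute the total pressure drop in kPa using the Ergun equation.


dp = 10.0 mm = 0.01 m
Viscous term = 150*0.0332*0.283*(1-0.45)^2 / (0.01^2*0.45^3) = 46784.7
Inertial term = 1.75*7*0.283^2*(1-0.45) / (0.01*0.45^3) = 592.153
dP/L = 46784.7 + 592.153 = 47376.9 Pa/m
dP = 47376.9 * 3.9 / 1000 = 184.8 kPa

184.8 kPa


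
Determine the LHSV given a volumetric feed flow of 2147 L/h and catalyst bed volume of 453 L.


LHSV = volumetric feed rate / catalyst volume
= 2147 L/h / 453 L
= 4.740 h^-1

4.740 h^-1


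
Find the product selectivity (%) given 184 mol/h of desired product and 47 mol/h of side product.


Selectivity = desired / (desired + undesired) * 100
Total products = 184 + 47 = 231 mol/h
S = 184 / 231 * 100
= 0.7965 * 100
= 79.65 %

79.65 %


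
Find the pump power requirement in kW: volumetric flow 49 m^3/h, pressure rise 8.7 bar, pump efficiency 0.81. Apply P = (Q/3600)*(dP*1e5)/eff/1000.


Q = 49 / 3600 = 0.0136111 m^3/s
P = 0.0136111 * (8.7 * 1e5) / 0.81 / 1000 = 14.62

14.62 kW


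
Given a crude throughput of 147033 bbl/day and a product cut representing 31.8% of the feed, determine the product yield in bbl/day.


Crude throughput = 147033 bbl/day
Fraction yield = 31.8%
yield = throughput * fraction / 100
yield = 147033 * 31.8 / 100 = 46756.494

46756.494 bbl/day


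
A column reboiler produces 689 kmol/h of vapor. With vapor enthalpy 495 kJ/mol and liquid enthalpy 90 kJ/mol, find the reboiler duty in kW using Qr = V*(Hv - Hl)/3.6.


Qr = 689 * (495 - 90) / 3.6 = 689 * 405 / 3.6 = 77510

77510 kW
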